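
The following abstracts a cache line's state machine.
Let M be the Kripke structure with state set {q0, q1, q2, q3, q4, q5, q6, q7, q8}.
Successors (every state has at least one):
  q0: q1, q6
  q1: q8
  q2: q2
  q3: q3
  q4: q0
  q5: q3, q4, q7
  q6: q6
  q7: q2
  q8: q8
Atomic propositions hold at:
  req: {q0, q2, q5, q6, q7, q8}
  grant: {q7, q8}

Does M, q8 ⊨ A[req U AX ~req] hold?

Sat(~req) = {q1, q3, q4}
Sat(AX ~req) = {s : every successor in {q1, q3, q4}} = {q3}
A[req U AX ~req]: least fixpoint, start Z0 = Sat(AX ~req) = {q3}, add states in Sat(req) with every successor in Z. Already a fixed point.
Sat(A[req U AX ~req]) = {q3}
q8 ∉ Sat(A[req U AX ~req]) = {q3}, so the formula does not hold at q8.

No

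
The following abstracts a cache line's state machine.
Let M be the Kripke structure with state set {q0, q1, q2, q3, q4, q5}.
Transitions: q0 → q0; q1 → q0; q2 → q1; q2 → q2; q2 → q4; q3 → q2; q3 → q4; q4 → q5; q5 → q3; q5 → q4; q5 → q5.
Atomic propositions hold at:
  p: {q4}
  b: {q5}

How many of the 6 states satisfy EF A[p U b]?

4

A[p U b]: least fixpoint, start Z0 = Sat(b) = {q5}, add states in Sat(p) with every successor in Z. Z1 = {q4, q5}; fixed.
Sat(A[p U b]) = {q4, q5}
EF A[p U b]: least fixpoint, start Z0 = {q4, q5}, add states with some successor in Z. Z1 = {q2, q3, q4, q5}; fixed.
Sat(EF A[p U b]) = {q2, q3, q4, q5}
|Sat(EF A[p U b])| = |{q2, q3, q4, q5}| = 4.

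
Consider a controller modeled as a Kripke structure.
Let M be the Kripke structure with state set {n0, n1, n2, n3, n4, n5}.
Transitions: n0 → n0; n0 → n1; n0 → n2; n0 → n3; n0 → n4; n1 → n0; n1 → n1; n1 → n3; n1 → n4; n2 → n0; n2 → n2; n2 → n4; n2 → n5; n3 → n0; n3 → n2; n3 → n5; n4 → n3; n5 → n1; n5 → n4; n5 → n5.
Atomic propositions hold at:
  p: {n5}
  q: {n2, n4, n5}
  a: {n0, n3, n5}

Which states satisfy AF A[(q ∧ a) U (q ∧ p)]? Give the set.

Sat(q ∧ a) = {n5}
Sat(q ∧ p) = {n5}
A[(q ∧ a) U (q ∧ p)]: least fixpoint, start Z0 = Sat((q ∧ p)) = {n5}, add states in Sat(q ∧ a) with every successor in Z. Already a fixed point.
Sat(A[(q ∧ a) U (q ∧ p)]) = {n5}
AF A[(q ∧ a) U (q ∧ p)]: least fixpoint, start Z0 = {n5}, add states with every successor in Z. Already a fixed point.
Sat(AF A[(q ∧ a) U (q ∧ p)]) = {n5}

{n5}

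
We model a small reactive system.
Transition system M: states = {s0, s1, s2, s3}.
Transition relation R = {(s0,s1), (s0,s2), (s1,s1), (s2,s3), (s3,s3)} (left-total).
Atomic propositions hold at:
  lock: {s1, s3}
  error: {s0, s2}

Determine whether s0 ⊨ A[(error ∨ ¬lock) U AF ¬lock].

Yes

Sat(¬lock) = {s0, s2}
Sat(error ∨ ¬lock) = {s0, s2}
AF ¬lock: least fixpoint, start Z0 = {s0, s2}, add states with every successor in Z. Already a fixed point.
Sat(AF ¬lock) = {s0, s2}
A[(error ∨ ¬lock) U AF ¬lock]: least fixpoint, start Z0 = Sat(AF ¬lock) = {s0, s2}, add states in Sat(error ∨ ¬lock) with every successor in Z. Already a fixed point.
Sat(A[(error ∨ ¬lock) U AF ¬lock]) = {s0, s2}
s0 ∈ Sat(A[(error ∨ ¬lock) U AF ¬lock]) = {s0, s2}, so the formula holds at s0.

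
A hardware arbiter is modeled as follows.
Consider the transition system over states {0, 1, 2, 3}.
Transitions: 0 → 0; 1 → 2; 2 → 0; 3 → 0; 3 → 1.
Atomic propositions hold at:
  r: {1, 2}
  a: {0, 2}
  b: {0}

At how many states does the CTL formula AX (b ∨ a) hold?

Sat(b ∨ a) = {0, 2}
Sat(AX (b ∨ a)) = {s : every successor in {0, 2}} = {0, 1, 2}
|Sat(AX (b ∨ a))| = |{0, 1, 2}| = 3.

3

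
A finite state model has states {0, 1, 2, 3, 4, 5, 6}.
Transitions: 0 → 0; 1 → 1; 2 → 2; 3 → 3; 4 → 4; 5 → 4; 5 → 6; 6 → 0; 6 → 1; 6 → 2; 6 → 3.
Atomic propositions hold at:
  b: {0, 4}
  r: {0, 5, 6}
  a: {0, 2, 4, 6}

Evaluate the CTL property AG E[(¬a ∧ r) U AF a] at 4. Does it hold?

Sat(¬a) = {1, 3, 5}
Sat(¬a ∧ r) = {5}
AF a: least fixpoint, start Z0 = {0, 2, 4, 6}, add states with every successor in Z. Z1 = {0, 2, 4, 5, 6}; fixed.
Sat(AF a) = {0, 2, 4, 5, 6}
E[(¬a ∧ r) U AF a]: least fixpoint, start Z0 = Sat(AF a) = {0, 2, 4, 5, 6}, add states in Sat(¬a ∧ r) with some successor in Z. Already a fixed point.
Sat(E[(¬a ∧ r) U AF a]) = {0, 2, 4, 5, 6}
AG E[(¬a ∧ r) U AF a]: greatest fixpoint, start Z0 = {0, 2, 4, 5, 6}, keep only states in Sat with every successor in Z. Z1 = {0, 2, 4, 5}; Z2 = {0, 2, 4}; fixed.
Sat(AG E[(¬a ∧ r) U AF a]) = {0, 2, 4}
4 ∈ Sat(AG E[(¬a ∧ r) U AF a]) = {0, 2, 4}, so the formula holds at 4.

Yes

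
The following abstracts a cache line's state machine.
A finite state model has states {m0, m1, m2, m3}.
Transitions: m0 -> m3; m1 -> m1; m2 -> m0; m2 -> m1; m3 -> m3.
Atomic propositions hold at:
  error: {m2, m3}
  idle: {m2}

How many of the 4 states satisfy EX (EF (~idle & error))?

3

Sat(~idle) = {m0, m1, m3}
Sat(~idle & error) = {m3}
EF (~idle & error): least fixpoint, start Z0 = {m3}, add states with some successor in Z. Z1 = {m0, m3}; Z2 = {m0, m2, m3}; fixed.
Sat(EF (~idle & error)) = {m0, m2, m3}
Sat(EX (EF (~idle & error))) = {s : some successor in {m0, m2, m3}} = {m0, m2, m3}
|Sat(EX (EF (~idle & error)))| = |{m0, m2, m3}| = 3.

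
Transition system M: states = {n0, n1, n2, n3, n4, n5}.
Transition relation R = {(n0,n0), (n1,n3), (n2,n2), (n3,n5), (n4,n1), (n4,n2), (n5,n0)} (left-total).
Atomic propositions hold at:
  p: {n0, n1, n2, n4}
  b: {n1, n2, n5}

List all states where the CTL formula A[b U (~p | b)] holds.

Sat(~p) = {n3, n5}
Sat(~p | b) = {n1, n2, n3, n5}
A[b U (~p | b)]: least fixpoint, start Z0 = Sat((~p | b)) = {n1, n2, n3, n5}, add states in Sat(b) with every successor in Z. Already a fixed point.
Sat(A[b U (~p | b)]) = {n1, n2, n3, n5}

{n1, n2, n3, n5}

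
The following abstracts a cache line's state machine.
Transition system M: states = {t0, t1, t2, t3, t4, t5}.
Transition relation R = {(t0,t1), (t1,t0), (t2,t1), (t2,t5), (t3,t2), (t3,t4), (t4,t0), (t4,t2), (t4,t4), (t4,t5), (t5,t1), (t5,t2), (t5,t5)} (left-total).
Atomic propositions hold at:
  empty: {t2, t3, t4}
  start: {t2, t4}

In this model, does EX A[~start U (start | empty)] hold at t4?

Sat(~start) = {t0, t1, t3, t5}
Sat(start | empty) = {t2, t3, t4}
A[~start U (start | empty)]: least fixpoint, start Z0 = Sat((start | empty)) = {t2, t3, t4}, add states in Sat(~start) with every successor in Z. Already a fixed point.
Sat(A[~start U (start | empty)]) = {t2, t3, t4}
Sat(EX A[~start U (start | empty)]) = {s : some successor in {t2, t3, t4}} = {t3, t4, t5}
t4 ∈ Sat(EX A[~start U (start | empty)]) = {t3, t4, t5}, so the formula holds at t4.

Yes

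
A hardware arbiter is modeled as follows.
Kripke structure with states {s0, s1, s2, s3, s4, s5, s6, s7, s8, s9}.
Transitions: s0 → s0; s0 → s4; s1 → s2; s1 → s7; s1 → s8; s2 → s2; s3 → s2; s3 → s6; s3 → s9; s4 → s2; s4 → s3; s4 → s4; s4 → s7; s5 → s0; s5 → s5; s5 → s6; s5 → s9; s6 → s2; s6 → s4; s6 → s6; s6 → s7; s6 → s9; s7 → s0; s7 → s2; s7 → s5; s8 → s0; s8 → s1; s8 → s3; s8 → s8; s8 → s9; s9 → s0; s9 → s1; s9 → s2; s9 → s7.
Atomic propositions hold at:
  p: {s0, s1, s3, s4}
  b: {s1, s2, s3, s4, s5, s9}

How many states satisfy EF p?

EF p: least fixpoint, start Z0 = {s0, s1, s3, s4}, add states with some successor in Z. Z1 = {s0, s1, s3, s4, s5, s6, s7, s8, s9}; fixed.
Sat(EF p) = {s0, s1, s3, s4, s5, s6, s7, s8, s9}
|Sat(EF p)| = |{s0, s1, s3, s4, s5, s6, s7, s8, s9}| = 9.

9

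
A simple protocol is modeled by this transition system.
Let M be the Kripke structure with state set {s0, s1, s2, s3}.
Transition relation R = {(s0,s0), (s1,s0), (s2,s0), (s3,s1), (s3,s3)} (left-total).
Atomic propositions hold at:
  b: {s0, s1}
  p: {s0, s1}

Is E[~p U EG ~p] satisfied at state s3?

Sat(~p) = {s2, s3}
EG ~p: greatest fixpoint, start Z0 = {s2, s3}, keep only states in Sat with some successor in Z. Z1 = {s3}; fixed.
Sat(EG ~p) = {s3}
E[~p U EG ~p]: least fixpoint, start Z0 = Sat(EG ~p) = {s3}, add states in Sat(~p) with some successor in Z. Already a fixed point.
Sat(E[~p U EG ~p]) = {s3}
s3 ∈ Sat(E[~p U EG ~p]) = {s3}, so the formula holds at s3.

Yes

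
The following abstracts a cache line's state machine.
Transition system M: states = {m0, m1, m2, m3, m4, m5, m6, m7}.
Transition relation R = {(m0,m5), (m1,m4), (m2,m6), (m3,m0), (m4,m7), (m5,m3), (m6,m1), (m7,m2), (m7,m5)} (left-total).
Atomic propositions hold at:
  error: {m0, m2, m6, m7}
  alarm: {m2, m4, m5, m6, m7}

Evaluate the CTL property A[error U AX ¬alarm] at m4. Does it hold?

No

Sat(¬alarm) = {m0, m1, m3}
Sat(AX ¬alarm) = {s : every successor in {m0, m1, m3}} = {m3, m5, m6}
A[error U AX ¬alarm]: least fixpoint, start Z0 = Sat(AX ¬alarm) = {m3, m5, m6}, add states in Sat(error) with every successor in Z. Z1 = {m0, m2, m3, m5, m6}; Z2 = {m0, m2, m3, m5, m6, m7}; fixed.
Sat(A[error U AX ¬alarm]) = {m0, m2, m3, m5, m6, m7}
m4 ∉ Sat(A[error U AX ¬alarm]) = {m0, m2, m3, m5, m6, m7}, so the formula does not hold at m4.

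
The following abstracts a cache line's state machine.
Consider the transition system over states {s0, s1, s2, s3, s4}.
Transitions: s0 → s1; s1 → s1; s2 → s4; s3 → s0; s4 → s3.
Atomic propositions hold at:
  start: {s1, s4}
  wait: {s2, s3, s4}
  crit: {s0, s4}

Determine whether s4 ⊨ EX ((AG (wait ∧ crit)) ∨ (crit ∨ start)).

Sat(wait ∧ crit) = {s4}
AG (wait ∧ crit): greatest fixpoint, start Z0 = {s4}, keep only states in Sat with every successor in Z. Z1 = ∅; fixed.
Sat(AG (wait ∧ crit)) = ∅
Sat(crit ∨ start) = {s0, s1, s4}
Sat((AG (wait ∧ crit)) ∨ (crit ∨ start)) = {s0, s1, s4}
Sat(EX ((AG (wait ∧ crit)) ∨ (crit ∨ start))) = {s : some successor in {s0, s1, s4}} = {s0, s1, s2, s3}
s4 ∉ Sat(EX ((AG (wait ∧ crit)) ∨ (crit ∨ start))) = {s0, s1, s2, s3}, so the formula does not hold at s4.

No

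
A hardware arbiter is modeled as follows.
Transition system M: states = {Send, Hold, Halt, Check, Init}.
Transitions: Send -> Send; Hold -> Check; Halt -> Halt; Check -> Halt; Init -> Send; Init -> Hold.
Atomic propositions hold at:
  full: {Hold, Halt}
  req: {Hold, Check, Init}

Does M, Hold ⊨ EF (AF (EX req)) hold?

Sat(EX req) = {s : some successor in {Hold, Check, Init}} = {Hold, Init}
AF (EX req): least fixpoint, start Z0 = {Hold, Init}, add states with every successor in Z. Already a fixed point.
Sat(AF (EX req)) = {Hold, Init}
EF (AF (EX req)): least fixpoint, start Z0 = {Hold, Init}, add states with some successor in Z. Already a fixed point.
Sat(EF (AF (EX req))) = {Hold, Init}
Hold ∈ Sat(EF (AF (EX req))) = {Hold, Init}, so the formula holds at Hold.

Yes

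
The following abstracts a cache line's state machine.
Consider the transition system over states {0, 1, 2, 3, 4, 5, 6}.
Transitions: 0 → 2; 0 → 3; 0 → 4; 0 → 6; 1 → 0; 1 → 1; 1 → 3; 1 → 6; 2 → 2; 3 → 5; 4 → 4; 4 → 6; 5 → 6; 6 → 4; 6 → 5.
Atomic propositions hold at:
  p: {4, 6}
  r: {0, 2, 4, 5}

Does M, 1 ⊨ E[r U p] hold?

No

E[r U p]: least fixpoint, start Z0 = Sat(p) = {4, 6}, add states in Sat(r) with some successor in Z. Z1 = {0, 4, 5, 6}; fixed.
Sat(E[r U p]) = {0, 4, 5, 6}
1 ∉ Sat(E[r U p]) = {0, 4, 5, 6}, so the formula does not hold at 1.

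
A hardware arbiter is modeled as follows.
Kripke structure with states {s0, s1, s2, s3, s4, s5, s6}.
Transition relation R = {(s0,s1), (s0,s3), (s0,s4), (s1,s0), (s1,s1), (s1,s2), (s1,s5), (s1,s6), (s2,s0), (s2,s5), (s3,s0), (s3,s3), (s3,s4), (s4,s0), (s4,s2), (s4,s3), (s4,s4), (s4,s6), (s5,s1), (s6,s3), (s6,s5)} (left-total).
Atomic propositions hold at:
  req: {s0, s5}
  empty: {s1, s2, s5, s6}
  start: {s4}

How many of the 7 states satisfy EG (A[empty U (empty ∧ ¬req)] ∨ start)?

5

Sat(¬req) = {s1, s2, s3, s4, s6}
Sat(empty ∧ ¬req) = {s1, s2, s6}
A[empty U (empty ∧ ¬req)]: least fixpoint, start Z0 = Sat((empty ∧ ¬req)) = {s1, s2, s6}, add states in Sat(empty) with every successor in Z. Z1 = {s1, s2, s5, s6}; fixed.
Sat(A[empty U (empty ∧ ¬req)]) = {s1, s2, s5, s6}
Sat(A[empty U (empty ∧ ¬req)] ∨ start) = {s1, s2, s4, s5, s6}
EG (A[empty U (empty ∧ ¬req)] ∨ start): greatest fixpoint, start Z0 = {s1, s2, s4, s5, s6}, keep only states in Sat with some successor in Z. Already a fixed point.
Sat(EG (A[empty U (empty ∧ ¬req)] ∨ start)) = {s1, s2, s4, s5, s6}
|Sat(EG (A[empty U (empty ∧ ¬req)] ∨ start))| = |{s1, s2, s4, s5, s6}| = 5.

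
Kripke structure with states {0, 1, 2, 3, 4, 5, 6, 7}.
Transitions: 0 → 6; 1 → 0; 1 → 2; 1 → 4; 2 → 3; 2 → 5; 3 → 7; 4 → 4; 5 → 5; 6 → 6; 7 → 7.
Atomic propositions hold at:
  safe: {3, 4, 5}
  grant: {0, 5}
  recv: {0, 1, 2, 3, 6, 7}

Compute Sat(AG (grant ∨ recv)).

Sat(grant ∨ recv) = {0, 1, 2, 3, 5, 6, 7}
AG (grant ∨ recv): greatest fixpoint, start Z0 = {0, 1, 2, 3, 5, 6, 7}, keep only states in Sat with every successor in Z. Z1 = {0, 2, 3, 5, 6, 7}; fixed.
Sat(AG (grant ∨ recv)) = {0, 2, 3, 5, 6, 7}

{0, 2, 3, 5, 6, 7}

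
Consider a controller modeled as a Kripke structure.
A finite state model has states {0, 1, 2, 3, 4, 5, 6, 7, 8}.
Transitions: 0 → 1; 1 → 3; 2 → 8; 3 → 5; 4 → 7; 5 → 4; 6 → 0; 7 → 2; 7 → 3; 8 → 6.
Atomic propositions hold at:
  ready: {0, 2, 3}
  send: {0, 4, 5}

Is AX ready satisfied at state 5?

Sat(AX ready) = {s : every successor in {0, 2, 3}} = {1, 6, 7}
5 ∉ Sat(AX ready) = {1, 6, 7}, so the formula does not hold at 5.

No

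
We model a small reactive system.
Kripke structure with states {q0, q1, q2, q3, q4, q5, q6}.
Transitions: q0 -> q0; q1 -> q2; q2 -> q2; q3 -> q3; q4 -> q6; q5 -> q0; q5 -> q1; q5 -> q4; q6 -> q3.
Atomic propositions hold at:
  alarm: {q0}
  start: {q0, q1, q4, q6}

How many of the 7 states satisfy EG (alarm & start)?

Sat(alarm & start) = {q0}
EG (alarm & start): greatest fixpoint, start Z0 = {q0}, keep only states in Sat with some successor in Z. Already a fixed point.
Sat(EG (alarm & start)) = {q0}
|Sat(EG (alarm & start))| = |{q0}| = 1.

1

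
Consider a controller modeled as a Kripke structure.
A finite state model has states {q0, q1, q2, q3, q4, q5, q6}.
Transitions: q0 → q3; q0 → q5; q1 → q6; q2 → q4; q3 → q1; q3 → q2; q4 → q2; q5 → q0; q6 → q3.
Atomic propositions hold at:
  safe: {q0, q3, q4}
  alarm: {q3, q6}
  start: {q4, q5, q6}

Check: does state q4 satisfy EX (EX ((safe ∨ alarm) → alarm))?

Sat(safe ∨ alarm) = {q0, q3, q4, q6}
Sat((safe ∨ alarm) → alarm) = {q1, q2, q3, q5, q6}
Sat(EX ((safe ∨ alarm) → alarm)) = {s : some successor in {q1, q2, q3, q5, q6}} = {q0, q1, q3, q4, q6}
Sat(EX (EX ((safe ∨ alarm) → alarm))) = {s : some successor in {q0, q1, q3, q4, q6}} = {q0, q1, q2, q3, q5, q6}
q4 ∉ Sat(EX (EX ((safe ∨ alarm) → alarm))) = {q0, q1, q2, q3, q5, q6}, so the formula does not hold at q4.

No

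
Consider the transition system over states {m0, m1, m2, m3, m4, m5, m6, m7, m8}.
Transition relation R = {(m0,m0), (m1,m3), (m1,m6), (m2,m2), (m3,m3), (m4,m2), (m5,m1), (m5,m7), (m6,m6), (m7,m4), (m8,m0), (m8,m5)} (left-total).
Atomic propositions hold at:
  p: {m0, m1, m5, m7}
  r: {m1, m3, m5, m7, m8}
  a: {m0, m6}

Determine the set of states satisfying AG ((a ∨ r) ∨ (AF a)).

{m0, m1, m3, m6}

Sat(a ∨ r) = {m0, m1, m3, m5, m6, m7, m8}
AF a: least fixpoint, start Z0 = {m0, m6}, add states with every successor in Z. Already a fixed point.
Sat(AF a) = {m0, m6}
Sat((a ∨ r) ∨ (AF a)) = {m0, m1, m3, m5, m6, m7, m8}
AG ((a ∨ r) ∨ (AF a)): greatest fixpoint, start Z0 = {m0, m1, m3, m5, m6, m7, m8}, keep only states in Sat with every successor in Z. Z1 = {m0, m1, m3, m5, m6, m8}; Z2 = {m0, m1, m3, m6, m8}; Z3 = {m0, m1, m3, m6}; fixed.
Sat(AG ((a ∨ r) ∨ (AF a))) = {m0, m1, m3, m6}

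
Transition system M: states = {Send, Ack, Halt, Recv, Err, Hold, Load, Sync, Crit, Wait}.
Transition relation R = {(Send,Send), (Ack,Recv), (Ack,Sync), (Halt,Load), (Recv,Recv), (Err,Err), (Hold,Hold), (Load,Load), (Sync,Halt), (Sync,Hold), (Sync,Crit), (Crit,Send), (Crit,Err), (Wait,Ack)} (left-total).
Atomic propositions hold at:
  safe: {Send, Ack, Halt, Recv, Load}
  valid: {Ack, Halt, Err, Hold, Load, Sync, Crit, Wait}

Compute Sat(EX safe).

{Send, Ack, Halt, Recv, Load, Sync, Crit, Wait}

Sat(EX safe) = {s : some successor in {Send, Ack, Halt, Recv, Load}} = {Send, Ack, Halt, Recv, Load, Sync, Crit, Wait}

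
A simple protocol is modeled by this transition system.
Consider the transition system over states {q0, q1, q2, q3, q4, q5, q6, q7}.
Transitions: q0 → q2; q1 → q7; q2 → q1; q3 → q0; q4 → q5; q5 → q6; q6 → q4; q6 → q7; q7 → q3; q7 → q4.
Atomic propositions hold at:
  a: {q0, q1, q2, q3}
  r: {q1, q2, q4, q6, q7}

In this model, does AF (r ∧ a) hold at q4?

Sat(r ∧ a) = {q1, q2}
AF (r ∧ a): least fixpoint, start Z0 = {q1, q2}, add states with every successor in Z. Z1 = {q0, q1, q2}; Z2 = {q0, q1, q2, q3}; fixed.
Sat(AF (r ∧ a)) = {q0, q1, q2, q3}
q4 ∉ Sat(AF (r ∧ a)) = {q0, q1, q2, q3}, so the formula does not hold at q4.

No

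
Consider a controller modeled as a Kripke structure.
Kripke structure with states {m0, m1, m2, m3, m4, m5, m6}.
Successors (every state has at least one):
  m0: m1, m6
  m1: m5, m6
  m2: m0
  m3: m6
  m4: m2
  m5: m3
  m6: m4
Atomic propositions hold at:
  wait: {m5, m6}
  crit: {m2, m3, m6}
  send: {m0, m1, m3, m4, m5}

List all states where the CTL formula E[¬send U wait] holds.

{m5, m6}

Sat(¬send) = {m2, m6}
E[¬send U wait]: least fixpoint, start Z0 = Sat(wait) = {m5, m6}, add states in Sat(¬send) with some successor in Z. Already a fixed point.
Sat(E[¬send U wait]) = {m5, m6}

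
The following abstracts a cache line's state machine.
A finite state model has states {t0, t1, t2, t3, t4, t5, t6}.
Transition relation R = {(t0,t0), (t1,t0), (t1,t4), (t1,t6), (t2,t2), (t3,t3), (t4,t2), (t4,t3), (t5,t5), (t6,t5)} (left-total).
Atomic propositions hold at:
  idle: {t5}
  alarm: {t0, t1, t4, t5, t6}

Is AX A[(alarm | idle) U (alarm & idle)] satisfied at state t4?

Sat(alarm | idle) = {t0, t1, t4, t5, t6}
Sat(alarm & idle) = {t5}
A[(alarm | idle) U (alarm & idle)]: least fixpoint, start Z0 = Sat((alarm & idle)) = {t5}, add states in Sat(alarm | idle) with every successor in Z. Z1 = {t5, t6}; fixed.
Sat(A[(alarm | idle) U (alarm & idle)]) = {t5, t6}
Sat(AX A[(alarm | idle) U (alarm & idle)]) = {s : every successor in {t5, t6}} = {t5, t6}
t4 ∉ Sat(AX A[(alarm | idle) U (alarm & idle)]) = {t5, t6}, so the formula does not hold at t4.

No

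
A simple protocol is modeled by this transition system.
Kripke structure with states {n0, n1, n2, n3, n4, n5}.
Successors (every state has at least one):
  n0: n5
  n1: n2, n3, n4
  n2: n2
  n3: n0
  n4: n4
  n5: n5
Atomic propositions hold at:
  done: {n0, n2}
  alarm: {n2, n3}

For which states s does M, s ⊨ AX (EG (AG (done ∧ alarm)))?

Sat(done ∧ alarm) = {n2}
AG (done ∧ alarm): greatest fixpoint, start Z0 = {n2}, keep only states in Sat with every successor in Z. Already a fixed point.
Sat(AG (done ∧ alarm)) = {n2}
EG (AG (done ∧ alarm)): greatest fixpoint, start Z0 = {n2}, keep only states in Sat with some successor in Z. Already a fixed point.
Sat(EG (AG (done ∧ alarm))) = {n2}
Sat(AX (EG (AG (done ∧ alarm)))) = {s : every successor in {n2}} = {n2}

{n2}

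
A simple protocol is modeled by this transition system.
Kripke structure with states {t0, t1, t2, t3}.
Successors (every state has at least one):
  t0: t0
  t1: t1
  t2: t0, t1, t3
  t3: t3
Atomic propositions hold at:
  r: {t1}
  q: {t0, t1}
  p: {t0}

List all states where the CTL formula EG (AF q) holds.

AF q: least fixpoint, start Z0 = {t0, t1}, add states with every successor in Z. Already a fixed point.
Sat(AF q) = {t0, t1}
EG (AF q): greatest fixpoint, start Z0 = {t0, t1}, keep only states in Sat with some successor in Z. Already a fixed point.
Sat(EG (AF q)) = {t0, t1}

{t0, t1}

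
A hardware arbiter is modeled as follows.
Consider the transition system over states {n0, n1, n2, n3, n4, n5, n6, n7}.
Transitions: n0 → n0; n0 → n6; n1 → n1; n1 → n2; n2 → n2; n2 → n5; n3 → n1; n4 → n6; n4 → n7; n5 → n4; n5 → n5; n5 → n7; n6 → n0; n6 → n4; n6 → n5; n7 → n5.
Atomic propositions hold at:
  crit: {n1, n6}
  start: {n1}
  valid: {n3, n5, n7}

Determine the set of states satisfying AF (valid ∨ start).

{n1, n3, n5, n7}

Sat(valid ∨ start) = {n1, n3, n5, n7}
AF (valid ∨ start): least fixpoint, start Z0 = {n1, n3, n5, n7}, add states with every successor in Z. Already a fixed point.
Sat(AF (valid ∨ start)) = {n1, n3, n5, n7}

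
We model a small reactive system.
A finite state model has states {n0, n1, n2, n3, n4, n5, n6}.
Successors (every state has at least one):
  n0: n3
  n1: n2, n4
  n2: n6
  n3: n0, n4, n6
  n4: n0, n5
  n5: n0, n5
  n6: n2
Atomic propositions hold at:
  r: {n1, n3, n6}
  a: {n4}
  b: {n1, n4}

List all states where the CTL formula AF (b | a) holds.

{n1, n4}

Sat(b | a) = {n1, n4}
AF (b | a): least fixpoint, start Z0 = {n1, n4}, add states with every successor in Z. Already a fixed point.
Sat(AF (b | a)) = {n1, n4}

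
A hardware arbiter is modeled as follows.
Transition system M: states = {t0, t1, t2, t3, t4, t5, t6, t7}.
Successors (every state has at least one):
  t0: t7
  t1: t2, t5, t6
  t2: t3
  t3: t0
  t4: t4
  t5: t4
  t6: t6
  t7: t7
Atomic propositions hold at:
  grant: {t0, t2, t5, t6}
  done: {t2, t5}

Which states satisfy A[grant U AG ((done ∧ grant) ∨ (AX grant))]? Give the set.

{t6}

Sat(done ∧ grant) = {t2, t5}
Sat(AX grant) = {s : every successor in {t0, t2, t5, t6}} = {t1, t3, t6}
Sat((done ∧ grant) ∨ (AX grant)) = {t1, t2, t3, t5, t6}
AG ((done ∧ grant) ∨ (AX grant)): greatest fixpoint, start Z0 = {t1, t2, t3, t5, t6}, keep only states in Sat with every successor in Z. Z1 = {t1, t2, t6}; Z2 = {t6}; fixed.
Sat(AG ((done ∧ grant) ∨ (AX grant))) = {t6}
A[grant U AG ((done ∧ grant) ∨ (AX grant))]: least fixpoint, start Z0 = Sat(AG ((done ∧ grant) ∨ (AX grant))) = {t6}, add states in Sat(grant) with every successor in Z. Already a fixed point.
Sat(A[grant U AG ((done ∧ grant) ∨ (AX grant))]) = {t6}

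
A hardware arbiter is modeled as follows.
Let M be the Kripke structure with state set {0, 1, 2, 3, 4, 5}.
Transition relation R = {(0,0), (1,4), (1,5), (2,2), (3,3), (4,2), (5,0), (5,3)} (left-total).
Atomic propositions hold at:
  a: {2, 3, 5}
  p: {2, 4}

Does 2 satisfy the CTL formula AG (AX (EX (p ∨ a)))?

Sat(p ∨ a) = {2, 3, 4, 5}
Sat(EX (p ∨ a)) = {s : some successor in {2, 3, 4, 5}} = {1, 2, 3, 4, 5}
Sat(AX (EX (p ∨ a))) = {s : every successor in {1, 2, 3, 4, 5}} = {1, 2, 3, 4}
AG (AX (EX (p ∨ a))): greatest fixpoint, start Z0 = {1, 2, 3, 4}, keep only states in Sat with every successor in Z. Z1 = {2, 3, 4}; fixed.
Sat(AG (AX (EX (p ∨ a)))) = {2, 3, 4}
2 ∈ Sat(AG (AX (EX (p ∨ a)))) = {2, 3, 4}, so the formula holds at 2.

Yes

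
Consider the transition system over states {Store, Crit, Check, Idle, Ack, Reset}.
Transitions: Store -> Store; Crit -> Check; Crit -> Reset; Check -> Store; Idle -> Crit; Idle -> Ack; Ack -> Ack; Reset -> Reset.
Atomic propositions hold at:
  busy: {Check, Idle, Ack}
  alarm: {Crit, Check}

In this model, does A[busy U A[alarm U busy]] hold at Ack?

Yes

A[alarm U busy]: least fixpoint, start Z0 = Sat(busy) = {Check, Idle, Ack}, add states in Sat(alarm) with every successor in Z. Already a fixed point.
Sat(A[alarm U busy]) = {Check, Idle, Ack}
A[busy U A[alarm U busy]]: least fixpoint, start Z0 = Sat(A[alarm U busy]) = {Check, Idle, Ack}, add states in Sat(busy) with every successor in Z. Already a fixed point.
Sat(A[busy U A[alarm U busy]]) = {Check, Idle, Ack}
Ack ∈ Sat(A[busy U A[alarm U busy]]) = {Check, Idle, Ack}, so the formula holds at Ack.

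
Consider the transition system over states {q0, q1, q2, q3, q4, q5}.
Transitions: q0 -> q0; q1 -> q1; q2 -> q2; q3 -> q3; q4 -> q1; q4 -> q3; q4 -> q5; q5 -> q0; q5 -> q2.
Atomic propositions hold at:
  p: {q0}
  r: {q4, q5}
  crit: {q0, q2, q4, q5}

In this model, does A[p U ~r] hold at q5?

Sat(~r) = {q0, q1, q2, q3}
A[p U ~r]: least fixpoint, start Z0 = Sat(~r) = {q0, q1, q2, q3}, add states in Sat(p) with every successor in Z. Already a fixed point.
Sat(A[p U ~r]) = {q0, q1, q2, q3}
q5 ∉ Sat(A[p U ~r]) = {q0, q1, q2, q3}, so the formula does not hold at q5.

No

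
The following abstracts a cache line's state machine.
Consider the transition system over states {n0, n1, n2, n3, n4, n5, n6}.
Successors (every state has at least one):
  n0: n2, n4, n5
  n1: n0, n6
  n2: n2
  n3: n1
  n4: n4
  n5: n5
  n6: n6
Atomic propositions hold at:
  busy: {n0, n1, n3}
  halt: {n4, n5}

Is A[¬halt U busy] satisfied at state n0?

Yes

Sat(¬halt) = {n0, n1, n2, n3, n6}
A[¬halt U busy]: least fixpoint, start Z0 = Sat(busy) = {n0, n1, n3}, add states in Sat(¬halt) with every successor in Z. Already a fixed point.
Sat(A[¬halt U busy]) = {n0, n1, n3}
n0 ∈ Sat(A[¬halt U busy]) = {n0, n1, n3}, so the formula holds at n0.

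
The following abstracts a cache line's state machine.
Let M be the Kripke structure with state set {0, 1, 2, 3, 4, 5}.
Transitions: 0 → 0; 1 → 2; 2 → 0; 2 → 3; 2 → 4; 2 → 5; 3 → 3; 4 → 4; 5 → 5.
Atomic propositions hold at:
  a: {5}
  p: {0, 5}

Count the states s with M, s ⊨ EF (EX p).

Sat(EX p) = {s : some successor in {0, 5}} = {0, 2, 5}
EF (EX p): least fixpoint, start Z0 = {0, 2, 5}, add states with some successor in Z. Z1 = {0, 1, 2, 5}; fixed.
Sat(EF (EX p)) = {0, 1, 2, 5}
|Sat(EF (EX p))| = |{0, 1, 2, 5}| = 4.

4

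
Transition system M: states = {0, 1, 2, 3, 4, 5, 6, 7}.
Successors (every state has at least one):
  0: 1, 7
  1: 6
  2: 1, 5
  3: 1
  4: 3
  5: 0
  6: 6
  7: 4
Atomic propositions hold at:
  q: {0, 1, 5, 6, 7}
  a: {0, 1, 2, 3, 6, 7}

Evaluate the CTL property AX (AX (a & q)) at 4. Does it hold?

Sat(a & q) = {0, 1, 6, 7}
Sat(AX (a & q)) = {s : every successor in {0, 1, 6, 7}} = {0, 1, 3, 5, 6}
Sat(AX (AX (a & q))) = {s : every successor in {0, 1, 3, 5, 6}} = {1, 2, 3, 4, 5, 6}
4 ∈ Sat(AX (AX (a & q))) = {1, 2, 3, 4, 5, 6}, so the formula holds at 4.

Yes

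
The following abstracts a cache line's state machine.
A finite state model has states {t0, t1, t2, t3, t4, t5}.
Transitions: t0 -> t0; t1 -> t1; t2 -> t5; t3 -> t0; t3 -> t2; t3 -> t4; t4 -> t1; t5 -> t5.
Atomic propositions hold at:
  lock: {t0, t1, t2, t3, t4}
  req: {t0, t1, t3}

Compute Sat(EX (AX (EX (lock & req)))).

{t0, t1, t3, t4}

Sat(lock & req) = {t0, t1, t3}
Sat(EX (lock & req)) = {s : some successor in {t0, t1, t3}} = {t0, t1, t3, t4}
Sat(AX (EX (lock & req))) = {s : every successor in {t0, t1, t3, t4}} = {t0, t1, t4}
Sat(EX (AX (EX (lock & req)))) = {s : some successor in {t0, t1, t4}} = {t0, t1, t3, t4}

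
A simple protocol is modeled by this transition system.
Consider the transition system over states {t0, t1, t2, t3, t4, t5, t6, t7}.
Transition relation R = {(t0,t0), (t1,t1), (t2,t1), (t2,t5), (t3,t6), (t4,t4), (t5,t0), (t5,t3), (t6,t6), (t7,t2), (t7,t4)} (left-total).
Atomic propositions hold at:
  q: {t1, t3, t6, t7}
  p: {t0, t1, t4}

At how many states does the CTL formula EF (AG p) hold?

AG p: greatest fixpoint, start Z0 = {t0, t1, t4}, keep only states in Sat with every successor in Z. Already a fixed point.
Sat(AG p) = {t0, t1, t4}
EF (AG p): least fixpoint, start Z0 = {t0, t1, t4}, add states with some successor in Z. Z1 = {t0, t1, t2, t4, t5, t7}; fixed.
Sat(EF (AG p)) = {t0, t1, t2, t4, t5, t7}
|Sat(EF (AG p))| = |{t0, t1, t2, t4, t5, t7}| = 6.

6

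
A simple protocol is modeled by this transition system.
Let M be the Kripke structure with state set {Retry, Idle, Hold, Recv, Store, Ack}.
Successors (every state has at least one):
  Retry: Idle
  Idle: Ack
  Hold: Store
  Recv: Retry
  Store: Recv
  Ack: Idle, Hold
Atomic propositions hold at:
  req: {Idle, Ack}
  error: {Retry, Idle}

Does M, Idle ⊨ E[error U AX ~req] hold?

Sat(~req) = {Retry, Hold, Recv, Store}
Sat(AX ~req) = {s : every successor in {Retry, Hold, Recv, Store}} = {Hold, Recv, Store}
E[error U AX ~req]: least fixpoint, start Z0 = Sat(AX ~req) = {Hold, Recv, Store}, add states in Sat(error) with some successor in Z. Already a fixed point.
Sat(E[error U AX ~req]) = {Hold, Recv, Store}
Idle ∉ Sat(E[error U AX ~req]) = {Hold, Recv, Store}, so the formula does not hold at Idle.

No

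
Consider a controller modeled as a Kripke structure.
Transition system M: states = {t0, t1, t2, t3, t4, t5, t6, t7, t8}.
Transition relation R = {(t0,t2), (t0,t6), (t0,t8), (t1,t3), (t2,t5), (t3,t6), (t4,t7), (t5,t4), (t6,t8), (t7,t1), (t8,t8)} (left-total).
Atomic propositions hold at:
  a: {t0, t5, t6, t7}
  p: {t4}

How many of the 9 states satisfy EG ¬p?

Sat(¬p) = {t0, t1, t2, t3, t5, t6, t7, t8}
EG ¬p: greatest fixpoint, start Z0 = {t0, t1, t2, t3, t5, t6, t7, t8}, keep only states in Sat with some successor in Z. Z1 = {t0, t1, t2, t3, t6, t7, t8}; Z2 = {t0, t1, t3, t6, t7, t8}; fixed.
Sat(EG ¬p) = {t0, t1, t3, t6, t7, t8}
|Sat(EG ¬p)| = |{t0, t1, t3, t6, t7, t8}| = 6.

6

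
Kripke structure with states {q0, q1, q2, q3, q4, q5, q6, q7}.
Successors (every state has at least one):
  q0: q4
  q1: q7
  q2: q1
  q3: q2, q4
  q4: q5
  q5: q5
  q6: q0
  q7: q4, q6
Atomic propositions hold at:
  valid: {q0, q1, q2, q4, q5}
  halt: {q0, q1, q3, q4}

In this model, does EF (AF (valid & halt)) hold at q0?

Sat(valid & halt) = {q0, q1, q4}
AF (valid & halt): least fixpoint, start Z0 = {q0, q1, q4}, add states with every successor in Z. Z1 = {q0, q1, q2, q4, q6}; Z2 = {q0, q1, q2, q3, q4, q6, q7}; fixed.
Sat(AF (valid & halt)) = {q0, q1, q2, q3, q4, q6, q7}
EF (AF (valid & halt)): least fixpoint, start Z0 = {q0, q1, q2, q3, q4, q6, q7}, add states with some successor in Z. Already a fixed point.
Sat(EF (AF (valid & halt))) = {q0, q1, q2, q3, q4, q6, q7}
q0 ∈ Sat(EF (AF (valid & halt))) = {q0, q1, q2, q3, q4, q6, q7}, so the formula holds at q0.

Yes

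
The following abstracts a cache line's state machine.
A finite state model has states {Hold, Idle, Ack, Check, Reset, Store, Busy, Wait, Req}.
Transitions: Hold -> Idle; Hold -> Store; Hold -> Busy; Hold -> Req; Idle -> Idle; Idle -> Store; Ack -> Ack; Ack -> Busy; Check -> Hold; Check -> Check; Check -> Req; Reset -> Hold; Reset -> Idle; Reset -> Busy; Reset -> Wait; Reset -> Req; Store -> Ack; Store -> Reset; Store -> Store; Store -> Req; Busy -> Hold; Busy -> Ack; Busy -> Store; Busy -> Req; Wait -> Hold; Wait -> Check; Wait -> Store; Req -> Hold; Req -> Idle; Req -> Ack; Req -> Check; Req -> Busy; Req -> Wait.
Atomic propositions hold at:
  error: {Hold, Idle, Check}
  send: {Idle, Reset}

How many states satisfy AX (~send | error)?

8

Sat(~send) = {Hold, Ack, Check, Store, Busy, Wait, Req}
Sat(~send | error) = {Hold, Idle, Ack, Check, Store, Busy, Wait, Req}
Sat(AX (~send | error)) = {s : every successor in {Hold, Idle, Ack, Check, Store, Busy, Wait, Req}} = {Hold, Idle, Ack, Check, Reset, Busy, Wait, Req}
|Sat(AX (~send | error))| = |{Hold, Idle, Ack, Check, Reset, Busy, Wait, Req}| = 8.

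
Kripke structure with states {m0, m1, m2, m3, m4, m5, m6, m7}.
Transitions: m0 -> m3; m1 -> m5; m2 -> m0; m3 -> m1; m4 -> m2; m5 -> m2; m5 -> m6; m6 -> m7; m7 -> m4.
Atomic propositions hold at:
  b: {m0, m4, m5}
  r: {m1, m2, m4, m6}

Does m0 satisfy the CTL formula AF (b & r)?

Sat(b & r) = {m4}
AF (b & r): least fixpoint, start Z0 = {m4}, add states with every successor in Z. Z1 = {m4, m7}; Z2 = {m4, m6, m7}; fixed.
Sat(AF (b & r)) = {m4, m6, m7}
m0 ∉ Sat(AF (b & r)) = {m4, m6, m7}, so the formula does not hold at m0.

No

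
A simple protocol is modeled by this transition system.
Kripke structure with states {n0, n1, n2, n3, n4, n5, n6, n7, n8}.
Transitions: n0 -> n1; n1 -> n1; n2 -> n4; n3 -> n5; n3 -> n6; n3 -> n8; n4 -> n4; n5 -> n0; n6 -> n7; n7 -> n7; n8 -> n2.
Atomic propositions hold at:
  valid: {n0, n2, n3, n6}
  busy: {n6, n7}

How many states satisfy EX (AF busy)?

3

AF busy: least fixpoint, start Z0 = {n6, n7}, add states with every successor in Z. Already a fixed point.
Sat(AF busy) = {n6, n7}
Sat(EX (AF busy)) = {s : some successor in {n6, n7}} = {n3, n6, n7}
|Sat(EX (AF busy))| = |{n3, n6, n7}| = 3.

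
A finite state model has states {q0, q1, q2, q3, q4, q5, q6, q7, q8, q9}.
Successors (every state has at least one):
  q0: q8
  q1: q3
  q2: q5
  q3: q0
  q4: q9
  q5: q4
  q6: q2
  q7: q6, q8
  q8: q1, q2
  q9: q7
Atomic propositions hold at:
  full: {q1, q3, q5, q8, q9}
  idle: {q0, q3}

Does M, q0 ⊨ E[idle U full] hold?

E[idle U full]: least fixpoint, start Z0 = Sat(full) = {q1, q3, q5, q8, q9}, add states in Sat(idle) with some successor in Z. Z1 = {q0, q1, q3, q5, q8, q9}; fixed.
Sat(E[idle U full]) = {q0, q1, q3, q5, q8, q9}
q0 ∈ Sat(E[idle U full]) = {q0, q1, q3, q5, q8, q9}, so the formula holds at q0.

Yes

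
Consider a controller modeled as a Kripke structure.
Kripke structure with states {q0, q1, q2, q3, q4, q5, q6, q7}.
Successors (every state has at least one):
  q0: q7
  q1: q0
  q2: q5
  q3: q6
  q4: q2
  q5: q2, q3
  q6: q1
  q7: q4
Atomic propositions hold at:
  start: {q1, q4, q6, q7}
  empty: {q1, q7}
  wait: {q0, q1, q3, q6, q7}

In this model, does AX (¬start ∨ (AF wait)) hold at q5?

Yes

Sat(¬start) = {q0, q2, q3, q5}
AF wait: least fixpoint, start Z0 = {q0, q1, q3, q6, q7}, add states with every successor in Z. Already a fixed point.
Sat(AF wait) = {q0, q1, q3, q6, q7}
Sat(¬start ∨ (AF wait)) = {q0, q1, q2, q3, q5, q6, q7}
Sat(AX (¬start ∨ (AF wait))) = {s : every successor in {q0, q1, q2, q3, q5, q6, q7}} = {q0, q1, q2, q3, q4, q5, q6}
q5 ∈ Sat(AX (¬start ∨ (AF wait))) = {q0, q1, q2, q3, q4, q5, q6}, so the formula holds at q5.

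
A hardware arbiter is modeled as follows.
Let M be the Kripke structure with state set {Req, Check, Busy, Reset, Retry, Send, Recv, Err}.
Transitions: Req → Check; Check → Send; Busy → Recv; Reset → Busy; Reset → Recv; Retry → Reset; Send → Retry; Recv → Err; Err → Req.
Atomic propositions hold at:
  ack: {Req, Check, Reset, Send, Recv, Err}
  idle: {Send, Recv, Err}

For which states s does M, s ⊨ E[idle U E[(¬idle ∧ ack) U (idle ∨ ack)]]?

Sat(¬idle) = {Req, Check, Busy, Reset, Retry}
Sat(¬idle ∧ ack) = {Req, Check, Reset}
Sat(idle ∨ ack) = {Req, Check, Reset, Send, Recv, Err}
E[(¬idle ∧ ack) U (idle ∨ ack)]: least fixpoint, start Z0 = Sat((idle ∨ ack)) = {Req, Check, Reset, Send, Recv, Err}, add states in Sat(¬idle ∧ ack) with some successor in Z. Already a fixed point.
Sat(E[(¬idle ∧ ack) U (idle ∨ ack)]) = {Req, Check, Reset, Send, Recv, Err}
E[idle U E[(¬idle ∧ ack) U (idle ∨ ack)]]: least fixpoint, start Z0 = Sat(E[(¬idle ∧ ack) U (idle ∨ ack)]) = {Req, Check, Reset, Send, Recv, Err}, add states in Sat(idle) with some successor in Z. Already a fixed point.
Sat(E[idle U E[(¬idle ∧ ack) U (idle ∨ ack)]]) = {Req, Check, Reset, Send, Recv, Err}

{Req, Check, Reset, Send, Recv, Err}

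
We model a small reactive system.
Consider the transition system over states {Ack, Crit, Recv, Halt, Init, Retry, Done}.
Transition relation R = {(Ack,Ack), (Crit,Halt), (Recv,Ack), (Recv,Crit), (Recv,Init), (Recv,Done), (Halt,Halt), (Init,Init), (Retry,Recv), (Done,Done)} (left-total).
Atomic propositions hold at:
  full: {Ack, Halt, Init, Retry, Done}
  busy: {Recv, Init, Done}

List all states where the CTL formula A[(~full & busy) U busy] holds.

Sat(~full) = {Crit, Recv}
Sat(~full & busy) = {Recv}
A[(~full & busy) U busy]: least fixpoint, start Z0 = Sat(busy) = {Recv, Init, Done}, add states in Sat(~full & busy) with every successor in Z. Already a fixed point.
Sat(A[(~full & busy) U busy]) = {Recv, Init, Done}

{Recv, Init, Done}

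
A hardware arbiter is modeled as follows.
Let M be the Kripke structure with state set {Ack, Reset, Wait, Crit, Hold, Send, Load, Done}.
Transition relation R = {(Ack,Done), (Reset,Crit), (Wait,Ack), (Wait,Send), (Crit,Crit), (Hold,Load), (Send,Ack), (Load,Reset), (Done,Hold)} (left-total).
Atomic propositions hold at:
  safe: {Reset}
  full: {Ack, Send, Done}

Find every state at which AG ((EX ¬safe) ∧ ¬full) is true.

Sat(¬safe) = {Ack, Wait, Crit, Hold, Send, Load, Done}
Sat(EX ¬safe) = {s : some successor in {Ack, Wait, Crit, Hold, Send, Load, Done}} = {Ack, Reset, Wait, Crit, Hold, Send, Done}
Sat(¬full) = {Reset, Wait, Crit, Hold, Load}
Sat((EX ¬safe) ∧ ¬full) = {Reset, Wait, Crit, Hold}
AG ((EX ¬safe) ∧ ¬full): greatest fixpoint, start Z0 = {Reset, Wait, Crit, Hold}, keep only states in Sat with every successor in Z. Z1 = {Reset, Crit}; fixed.
Sat(AG ((EX ¬safe) ∧ ¬full)) = {Reset, Crit}

{Reset, Crit}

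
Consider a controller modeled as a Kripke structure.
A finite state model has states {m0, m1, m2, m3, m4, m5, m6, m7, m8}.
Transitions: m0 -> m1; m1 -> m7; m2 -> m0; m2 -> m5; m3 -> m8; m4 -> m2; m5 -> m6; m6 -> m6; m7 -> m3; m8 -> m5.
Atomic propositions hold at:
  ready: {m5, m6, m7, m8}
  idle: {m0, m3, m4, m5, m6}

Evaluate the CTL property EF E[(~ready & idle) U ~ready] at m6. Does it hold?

Sat(~ready) = {m0, m1, m2, m3, m4}
Sat(~ready & idle) = {m0, m3, m4}
E[(~ready & idle) U ~ready]: least fixpoint, start Z0 = Sat(~ready) = {m0, m1, m2, m3, m4}, add states in Sat(~ready & idle) with some successor in Z. Already a fixed point.
Sat(E[(~ready & idle) U ~ready]) = {m0, m1, m2, m3, m4}
EF E[(~ready & idle) U ~ready]: least fixpoint, start Z0 = {m0, m1, m2, m3, m4}, add states with some successor in Z. Z1 = {m0, m1, m2, m3, m4, m7}; fixed.
Sat(EF E[(~ready & idle) U ~ready]) = {m0, m1, m2, m3, m4, m7}
m6 ∉ Sat(EF E[(~ready & idle) U ~ready]) = {m0, m1, m2, m3, m4, m7}, so the formula does not hold at m6.

No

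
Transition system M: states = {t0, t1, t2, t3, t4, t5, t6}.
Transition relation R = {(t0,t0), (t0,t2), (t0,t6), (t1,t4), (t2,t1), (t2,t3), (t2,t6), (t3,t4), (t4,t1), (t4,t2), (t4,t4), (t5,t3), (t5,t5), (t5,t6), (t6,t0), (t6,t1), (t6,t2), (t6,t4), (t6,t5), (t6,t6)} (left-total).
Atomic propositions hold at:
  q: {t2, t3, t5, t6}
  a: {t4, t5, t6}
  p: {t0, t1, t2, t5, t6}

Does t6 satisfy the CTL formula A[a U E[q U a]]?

Yes

E[q U a]: least fixpoint, start Z0 = Sat(a) = {t4, t5, t6}, add states in Sat(q) with some successor in Z. Z1 = {t2, t3, t4, t5, t6}; fixed.
Sat(E[q U a]) = {t2, t3, t4, t5, t6}
A[a U E[q U a]]: least fixpoint, start Z0 = Sat(E[q U a]) = {t2, t3, t4, t5, t6}, add states in Sat(a) with every successor in Z. Already a fixed point.
Sat(A[a U E[q U a]]) = {t2, t3, t4, t5, t6}
t6 ∈ Sat(A[a U E[q U a]]) = {t2, t3, t4, t5, t6}, so the formula holds at t6.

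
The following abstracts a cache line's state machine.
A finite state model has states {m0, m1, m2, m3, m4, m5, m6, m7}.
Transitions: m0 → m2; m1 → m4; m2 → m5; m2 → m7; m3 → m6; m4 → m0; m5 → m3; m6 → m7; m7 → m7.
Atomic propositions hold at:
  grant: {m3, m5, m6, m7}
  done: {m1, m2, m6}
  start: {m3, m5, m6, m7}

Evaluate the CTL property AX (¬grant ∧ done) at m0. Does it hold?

Sat(¬grant) = {m0, m1, m2, m4}
Sat(¬grant ∧ done) = {m1, m2}
Sat(AX (¬grant ∧ done)) = {s : every successor in {m1, m2}} = {m0}
m0 ∈ Sat(AX (¬grant ∧ done)) = {m0}, so the formula holds at m0.

Yes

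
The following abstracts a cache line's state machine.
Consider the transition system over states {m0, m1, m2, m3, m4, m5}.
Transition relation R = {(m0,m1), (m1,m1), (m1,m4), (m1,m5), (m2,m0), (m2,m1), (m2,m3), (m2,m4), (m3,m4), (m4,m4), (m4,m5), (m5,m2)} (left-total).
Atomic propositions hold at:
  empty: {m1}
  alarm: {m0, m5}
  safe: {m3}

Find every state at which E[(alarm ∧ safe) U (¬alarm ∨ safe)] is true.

Sat(alarm ∧ safe) = ∅
Sat(¬alarm) = {m1, m2, m3, m4}
Sat(¬alarm ∨ safe) = {m1, m2, m3, m4}
E[(alarm ∧ safe) U (¬alarm ∨ safe)]: least fixpoint, start Z0 = Sat((¬alarm ∨ safe)) = {m1, m2, m3, m4}, add states in Sat(alarm ∧ safe) with some successor in Z. Already a fixed point.
Sat(E[(alarm ∧ safe) U (¬alarm ∨ safe)]) = {m1, m2, m3, m4}

{m1, m2, m3, m4}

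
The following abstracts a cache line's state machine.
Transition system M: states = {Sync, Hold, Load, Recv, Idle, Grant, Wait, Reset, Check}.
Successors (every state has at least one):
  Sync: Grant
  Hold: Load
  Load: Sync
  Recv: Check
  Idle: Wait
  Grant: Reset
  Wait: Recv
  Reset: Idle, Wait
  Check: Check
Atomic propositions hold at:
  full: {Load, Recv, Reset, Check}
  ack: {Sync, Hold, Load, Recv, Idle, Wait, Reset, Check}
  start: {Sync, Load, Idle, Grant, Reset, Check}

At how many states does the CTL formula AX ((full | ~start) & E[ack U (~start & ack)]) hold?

3

Sat(~start) = {Hold, Recv, Wait}
Sat(full | ~start) = {Hold, Load, Recv, Wait, Reset, Check}
Sat(~start & ack) = {Hold, Recv, Wait}
E[ack U (~start & ack)]: least fixpoint, start Z0 = Sat((~start & ack)) = {Hold, Recv, Wait}, add states in Sat(ack) with some successor in Z. Z1 = {Hold, Recv, Idle, Wait, Reset}; fixed.
Sat(E[ack U (~start & ack)]) = {Hold, Recv, Idle, Wait, Reset}
Sat((full | ~start) & E[ack U (~start & ack)]) = {Hold, Recv, Wait, Reset}
Sat(AX ((full | ~start) & E[ack U (~start & ack)])) = {s : every successor in {Hold, Recv, Wait, Reset}} = {Idle, Grant, Wait}
|Sat(AX ((full | ~start) & E[ack U (~start & ack)]))| = |{Idle, Grant, Wait}| = 3.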